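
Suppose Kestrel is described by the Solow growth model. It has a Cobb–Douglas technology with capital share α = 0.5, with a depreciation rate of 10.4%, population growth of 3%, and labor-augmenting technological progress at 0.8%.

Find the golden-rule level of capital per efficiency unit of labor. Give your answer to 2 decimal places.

k_gold ≈ 12.40

The golden rule sets f'(k) = n + g + δ, i.e. α·k^(α−1) = n + g + δ.
So k^(1−α) = α / (n + g + δ) = 0.5 / 0.142 = 3.5211.
k_gold = 3.5211^(1/0.5) ≈ 12.3981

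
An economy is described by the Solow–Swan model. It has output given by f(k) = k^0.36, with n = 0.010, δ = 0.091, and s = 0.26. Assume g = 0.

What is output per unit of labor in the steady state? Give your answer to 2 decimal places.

y* ≈ 1.70

At the steady state, Δk = 0, so s·k^α = (n + δ)·k.
Rearranging, k^(1−α) = s / (n + δ).
k^0.64 = 0.26 / (0.010 + 0.091) = 0.26 / 0.101 = 2.5743
k* = 2.5743^(1/0.64) ≈ 4.3818
y* = (k*)^α = 4.3818^0.36 ≈ 1.7021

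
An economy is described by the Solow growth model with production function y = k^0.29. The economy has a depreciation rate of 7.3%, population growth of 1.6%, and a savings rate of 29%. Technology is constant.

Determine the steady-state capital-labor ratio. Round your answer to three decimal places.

Steady state requires s·f(k) = (n + δ)·k, i.e. s·k^α = (n + δ)·k.
Rearranging, k^(1−α) = s / (n + δ).
k^0.71 = 0.29 / (0.016 + 0.073) = 0.29 / 0.089 = 3.2584
k* = 3.2584^(1/0.71) ≈ 5.2789

k* ≈ 5.279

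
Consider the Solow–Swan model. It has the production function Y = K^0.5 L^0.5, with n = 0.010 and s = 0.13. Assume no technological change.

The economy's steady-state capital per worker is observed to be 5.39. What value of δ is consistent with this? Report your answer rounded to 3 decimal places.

δ ≈ 0.046

At the steady state, Δk = 0, so s·k^α = (n + δ)·k.
So s / (n + δ) = (k*)^(1−α) = 5.39^0.5 = 2.3216.
Therefore n + δ = s / 2.3216 = 0.13 / 2.3216 = 0.0560, so δ = 0.0560 − 0.010 = 0.0460.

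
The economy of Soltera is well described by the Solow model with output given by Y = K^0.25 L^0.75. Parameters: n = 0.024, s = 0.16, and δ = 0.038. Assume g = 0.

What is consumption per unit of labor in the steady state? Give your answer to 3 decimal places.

c* ≈ 1.152

In steady state, investment equals break-even investment: s·k^α = (n + δ)·k.
Rearranging, k^(1−α) = s / (n + δ).
k^0.75 = 0.16 / (0.024 + 0.038) = 0.16 / 0.062 = 2.5806
k* = 2.5806^(1/0.75) ≈ 3.5397
y* = (k*)^α = 3.5397^0.25 ≈ 1.3716
c* = (1 − s)·y* = (1 − 0.16) × 1.3716 ≈ 1.1521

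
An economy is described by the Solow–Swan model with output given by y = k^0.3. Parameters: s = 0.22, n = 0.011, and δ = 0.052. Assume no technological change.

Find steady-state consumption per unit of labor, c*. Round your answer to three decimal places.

At the steady state, Δk = 0, so s·k^α = (n + δ)·k.
Dividing both sides by k: k^(1−α) = s / (n + δ).
k^0.7 = 0.22 / (0.011 + 0.052) = 0.22 / 0.063 = 3.4921
k* = 3.4921^(1/0.7) ≈ 5.9681
y* = (k*)^α = 5.9681^0.3 ≈ 1.7090
c* = (1 − s)·y* = (1 − 0.22) × 1.7090 ≈ 1.3330

c* = 1.333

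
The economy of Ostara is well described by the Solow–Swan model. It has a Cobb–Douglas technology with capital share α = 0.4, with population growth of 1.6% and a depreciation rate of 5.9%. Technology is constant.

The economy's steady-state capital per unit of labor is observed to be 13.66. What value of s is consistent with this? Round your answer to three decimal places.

In steady state, investment equals break-even investment: s·k^α = (n + δ)·k.
So s / (n + δ) = (k*)^(1−α) = 13.66^0.6 = 4.8003.
Therefore s = 4.8003 × (n + δ) = 4.8003 × 0.075 = 0.3600.

s ≈ 0.360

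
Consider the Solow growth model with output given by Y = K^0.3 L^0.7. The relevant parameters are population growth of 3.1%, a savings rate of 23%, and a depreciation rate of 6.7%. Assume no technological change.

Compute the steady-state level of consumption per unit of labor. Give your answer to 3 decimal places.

c* ≈ 1.110

In steady state, investment equals break-even investment: s·k^α = (n + δ)·k.
Dividing both sides by k: k^(1−α) = s / (n + δ).
k^0.7 = 0.23 / (0.031 + 0.067) = 0.23 / 0.098 = 2.3469
k* = 2.3469^(1/0.7) ≈ 3.3828
y* = (k*)^α = 3.3828^0.3 ≈ 1.4414
c* = (1 − s)·y* = (1 − 0.23) × 1.4414 ≈ 1.1099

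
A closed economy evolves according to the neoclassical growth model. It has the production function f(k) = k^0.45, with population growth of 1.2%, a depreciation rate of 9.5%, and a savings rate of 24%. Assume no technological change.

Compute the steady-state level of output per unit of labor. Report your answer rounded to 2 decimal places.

y* = 1.94

In steady state, investment equals break-even investment: s·k^α = (n + δ)·k.
Dividing both sides by k: k^(1−α) = s / (n + δ).
k^0.55 = 0.24 / (0.012 + 0.095) = 0.24 / 0.107 = 2.2430
k* = 2.2430^(1/0.55) ≈ 4.3438
y* = (k*)^α = 4.3438^0.45 ≈ 1.9366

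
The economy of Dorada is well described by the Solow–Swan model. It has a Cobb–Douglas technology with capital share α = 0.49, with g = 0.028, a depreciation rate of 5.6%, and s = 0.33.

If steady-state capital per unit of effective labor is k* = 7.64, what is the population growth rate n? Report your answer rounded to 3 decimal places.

Steady state requires s·f(k) = (n + g + δ)·k, i.e. s·k^α = (n + g + δ)·k.
So s / (n + g + δ) = (k*)^(1−α) = 7.64^0.51 = 2.8208.
Therefore n + g + δ = s / 2.8208 = 0.33 / 2.8208 = 0.1170, so n = 0.1170 − 0.084 = 0.0330.

n ≈ 0.033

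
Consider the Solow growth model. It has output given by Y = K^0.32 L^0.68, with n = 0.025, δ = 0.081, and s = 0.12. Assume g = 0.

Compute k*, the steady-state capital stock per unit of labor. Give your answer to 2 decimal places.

k* = 1.20

At the steady state, Δk = 0, so s·k^α = (n + δ)·k.
Dividing both sides by k: k^(1−α) = s / (n + δ).
k^0.68 = 0.12 / (0.025 + 0.081) = 0.12 / 0.106 = 1.1321
k* = 1.1321^(1/0.68) ≈ 1.2002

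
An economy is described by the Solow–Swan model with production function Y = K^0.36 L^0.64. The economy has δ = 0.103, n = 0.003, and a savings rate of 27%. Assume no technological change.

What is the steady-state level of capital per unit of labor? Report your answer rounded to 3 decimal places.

Steady state requires s·f(k) = (n + δ)·k, i.e. s·k^α = (n + δ)·k.
Dividing both sides by k: k^(1−α) = s / (n + δ).
k^0.64 = 0.27 / (0.003 + 0.103) = 0.27 / 0.106 = 2.5472
k* = 2.5472^(1/0.64) ≈ 4.3100

k* = 4.310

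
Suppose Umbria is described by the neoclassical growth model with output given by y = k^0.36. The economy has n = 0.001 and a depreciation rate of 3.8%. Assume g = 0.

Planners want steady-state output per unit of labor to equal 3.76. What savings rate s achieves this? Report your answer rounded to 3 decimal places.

s ≈ 0.411

Steady state requires s·f(k) = (n + δ)·k, i.e. s·k^α = (n + δ)·k.
Since y* = [s/(n + δ)]^(α/(1−α)), we have s/(n + δ) = (y*)^((1−α)/α) = 3.76^1.7778 = 10.5334.
Therefore s = 10.5334 × (n + δ) = 10.5334 × 0.039 = 0.4108.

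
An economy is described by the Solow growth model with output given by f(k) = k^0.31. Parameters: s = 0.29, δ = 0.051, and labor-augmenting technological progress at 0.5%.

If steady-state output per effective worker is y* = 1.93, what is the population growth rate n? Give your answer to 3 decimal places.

In steady state, investment equals break-even investment: s·k^α = (n + g + δ)·k.
Since y* = [s/(n + g + δ)]^(α/(1−α)), we have s/(n + g + δ) = (y*)^((1−α)/α) = 1.93^2.2258 = 4.3211.
Therefore n + g + δ = s / 4.3211 = 0.29 / 4.3211 = 0.0671, so n = 0.0671 − 0.056 = 0.0111.

n ≈ 0.011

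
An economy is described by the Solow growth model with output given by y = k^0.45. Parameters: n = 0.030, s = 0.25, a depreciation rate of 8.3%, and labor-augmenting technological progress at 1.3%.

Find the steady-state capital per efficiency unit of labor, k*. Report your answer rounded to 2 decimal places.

k* = 3.48

At the steady state, Δk = 0, so s·k^α = (n + g + δ)·k.
Rearranging, k^(1−α) = s / (n + g + δ).
k^0.55 = 0.25 / (0.030 + 0.013 + 0.083) = 0.25 / 0.126 = 1.9841
k* = 1.9841^(1/0.55) ≈ 3.4756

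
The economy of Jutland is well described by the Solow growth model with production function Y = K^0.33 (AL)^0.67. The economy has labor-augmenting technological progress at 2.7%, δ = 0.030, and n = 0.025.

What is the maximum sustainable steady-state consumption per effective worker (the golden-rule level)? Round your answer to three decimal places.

c_gold ≈ 1.330

At the golden rule, f'(k) = n + g + δ, so α·k^(α−1) = n + g + δ and k_gold = (α/(n + g + δ))^(1/(1−α)).
k_gold = (0.33/0.082)^(1/0.67) = 4.0244^1.4925 ≈ 7.9894
c_gold = f(k_gold) − (n + g + δ)·k_gold = 1.9853 − 0.082×7.9894 ≈ 1.3302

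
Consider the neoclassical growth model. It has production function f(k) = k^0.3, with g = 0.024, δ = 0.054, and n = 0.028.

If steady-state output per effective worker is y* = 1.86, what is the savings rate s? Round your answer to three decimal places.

s ≈ 0.451

Steady state requires s·f(k) = (n + g + δ)·k, i.e. s·k^α = (n + g + δ)·k.
Since y* = [s/(n + g + δ)]^(α/(1−α)), we have s/(n + g + δ) = (y*)^((1−α)/α) = 1.86^2.3333 = 4.2546.
Therefore s = 4.2546 × (n + g + δ) = 4.2546 × 0.106 = 0.4510.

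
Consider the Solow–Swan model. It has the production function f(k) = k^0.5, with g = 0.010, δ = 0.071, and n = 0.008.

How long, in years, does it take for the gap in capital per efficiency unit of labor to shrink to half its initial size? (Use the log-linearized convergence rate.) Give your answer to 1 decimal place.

Near the steady state the convergence rate is λ = (1 − α)(n + g + δ).
λ = (1 − 0.5) × 0.089 = 0.5 × 0.089 = 0.0445
Half-life = ln 2 / λ = 0.6931 / 0.0445 ≈ 15.58 years

about 15.6 years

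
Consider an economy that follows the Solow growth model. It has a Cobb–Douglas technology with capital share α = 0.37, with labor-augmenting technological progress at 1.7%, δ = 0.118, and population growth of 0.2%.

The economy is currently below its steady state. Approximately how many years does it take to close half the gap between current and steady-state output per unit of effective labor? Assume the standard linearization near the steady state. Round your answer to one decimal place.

half-life ≈ 8.0 years

Near the steady state the convergence rate is λ = (1 − α)(n + g + δ).
λ = (1 − 0.37) × 0.137 = 0.63 × 0.137 = 0.08631
Half-life = ln 2 / λ = 0.6931 / 0.08631 ≈ 8.03 years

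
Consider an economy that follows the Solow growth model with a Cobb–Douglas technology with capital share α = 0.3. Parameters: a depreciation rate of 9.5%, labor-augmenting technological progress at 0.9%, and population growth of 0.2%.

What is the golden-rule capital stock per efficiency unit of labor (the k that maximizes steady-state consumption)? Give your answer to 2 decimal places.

k_gold ≈ 4.42

The golden rule sets f'(k) = n + g + δ, i.e. α·k^(α−1) = n + g + δ.
So k^(1−α) = α / (n + g + δ) = 0.3 / 0.106 = 2.8302.
k_gold = 2.8302^(1/0.7) ≈ 4.4203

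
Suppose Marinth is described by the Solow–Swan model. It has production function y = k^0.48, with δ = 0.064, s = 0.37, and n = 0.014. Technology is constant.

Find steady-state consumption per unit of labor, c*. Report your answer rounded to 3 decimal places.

c* = 2.651

In steady state, investment equals break-even investment: s·k^α = (n + δ)·k.
Rearranging, k^(1−α) = s / (n + δ).
k^0.52 = 0.37 / (0.014 + 0.064) = 0.37 / 0.078 = 4.7436
k* = 4.7436^(1/0.52) ≈ 19.9622
y* = (k*)^α = 19.9622^0.48 ≈ 4.2082
c* = (1 − s)·y* = (1 − 0.37) × 4.2082 ≈ 2.6512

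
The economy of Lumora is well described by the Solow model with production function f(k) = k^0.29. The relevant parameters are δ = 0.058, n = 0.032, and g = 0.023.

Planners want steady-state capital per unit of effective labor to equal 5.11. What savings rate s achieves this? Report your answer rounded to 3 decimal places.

Steady state requires s·f(k) = (n + g + δ)·k, i.e. s·k^α = (n + g + δ)·k.
So s / (n + g + δ) = (k*)^(1−α) = 5.11^0.71 = 3.1840.
Therefore s = 3.1840 × (n + g + δ) = 3.1840 × 0.113 = 0.3598.

s ≈ 0.360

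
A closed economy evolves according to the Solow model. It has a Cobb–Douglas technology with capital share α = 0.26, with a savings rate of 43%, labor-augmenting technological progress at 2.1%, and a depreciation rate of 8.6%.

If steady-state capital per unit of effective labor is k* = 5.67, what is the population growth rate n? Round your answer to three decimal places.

Steady state requires s·f(k) = (n + g + δ)·k, i.e. s·k^α = (n + g + δ)·k.
So s / (n + g + δ) = (k*)^(1−α) = 5.67^0.74 = 3.6112.
Therefore n + g + δ = s / 3.6112 = 0.43 / 3.6112 = 0.1191, so n = 0.1191 − 0.107 = 0.0121.

n ≈ 0.012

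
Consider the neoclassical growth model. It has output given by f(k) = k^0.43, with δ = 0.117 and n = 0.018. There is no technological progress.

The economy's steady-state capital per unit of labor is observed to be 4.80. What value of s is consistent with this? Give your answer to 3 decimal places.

Steady state requires s·f(k) = (n + δ)·k, i.e. s·k^α = (n + δ)·k.
So s / (n + δ) = (k*)^(1−α) = 4.80^0.57 = 2.4452.
Therefore s = 2.4452 × (n + δ) = 2.4452 × 0.135 = 0.3301.

s ≈ 0.330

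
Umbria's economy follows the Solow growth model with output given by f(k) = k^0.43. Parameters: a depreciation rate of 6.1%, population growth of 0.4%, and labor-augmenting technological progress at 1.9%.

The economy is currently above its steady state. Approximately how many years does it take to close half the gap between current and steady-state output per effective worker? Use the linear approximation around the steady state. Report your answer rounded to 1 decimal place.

half-life ≈ 14.5 years

Near the steady state the convergence rate is λ = (1 − α)(n + g + δ).
λ = (1 − 0.43) × 0.084 = 0.57 × 0.084 = 0.04788
Half-life = ln 2 / λ = 0.6931 / 0.04788 ≈ 14.48 years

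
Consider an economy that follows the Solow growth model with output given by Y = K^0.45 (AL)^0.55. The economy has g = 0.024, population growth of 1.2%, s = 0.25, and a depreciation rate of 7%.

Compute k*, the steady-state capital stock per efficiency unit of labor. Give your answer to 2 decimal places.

In steady state, investment equals break-even investment: s·k^α = (n + g + δ)·k.
Dividing both sides by k: k^(1−α) = s / (n + g + δ).
k^0.55 = 0.25 / (0.012 + 0.024 + 0.070) = 0.25 / 0.106 = 2.3585
k* = 2.3585^(1/0.55) ≈ 4.7590

k* ≈ 4.76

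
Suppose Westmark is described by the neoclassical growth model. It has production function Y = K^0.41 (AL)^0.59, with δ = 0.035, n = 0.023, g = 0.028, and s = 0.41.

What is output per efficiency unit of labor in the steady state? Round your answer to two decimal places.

Steady state requires s·f(k) = (n + g + δ)·k, i.e. s·k^α = (n + g + δ)·k.
Dividing both sides by k: k^(1−α) = s / (n + g + δ).
k^0.59 = 0.41 / (0.023 + 0.028 + 0.035) = 0.41 / 0.086 = 4.7674
k* = 4.7674^(1/0.59) ≈ 14.1133
y* = (k*)^α = 14.1133^0.41 ≈ 2.9604

y* ≈ 2.96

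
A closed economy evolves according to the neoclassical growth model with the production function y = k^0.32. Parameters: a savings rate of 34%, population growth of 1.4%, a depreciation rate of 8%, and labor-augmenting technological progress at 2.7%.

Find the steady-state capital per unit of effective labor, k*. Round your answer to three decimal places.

k* ≈ 4.569

In steady state, investment equals break-even investment: s·k^α = (n + g + δ)·k.
Rearranging, k^(1−α) = s / (n + g + δ).
k^0.68 = 0.34 / (0.014 + 0.027 + 0.080) = 0.34 / 0.121 = 2.8099
k* = 2.8099^(1/0.68) ≈ 4.5692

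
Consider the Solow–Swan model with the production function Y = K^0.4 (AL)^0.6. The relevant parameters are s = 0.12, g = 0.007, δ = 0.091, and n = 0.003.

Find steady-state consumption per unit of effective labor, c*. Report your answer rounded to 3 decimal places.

In steady state, investment equals break-even investment: s·k^α = (n + g + δ)·k.
Rearranging, k^(1−α) = s / (n + g + δ).
k^0.6 = 0.12 / (0.003 + 0.007 + 0.091) = 0.12 / 0.101 = 1.1881
k* = 1.1881^(1/0.6) ≈ 1.3328
y* = (k*)^α = 1.3328^0.4 ≈ 1.1218
c* = (1 − s)·y* = (1 − 0.12) × 1.1218 ≈ 0.9872

c* = 0.987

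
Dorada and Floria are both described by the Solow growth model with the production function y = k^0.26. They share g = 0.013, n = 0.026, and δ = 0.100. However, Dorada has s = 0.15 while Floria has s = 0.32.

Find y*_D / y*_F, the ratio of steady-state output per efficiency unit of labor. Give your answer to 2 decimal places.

y*_D / y*_F ≈ 0.77

Steady-state y* = [s/(n + g + δ)]^(α/(1−α)), so the ratio is [ (s_D/(n + g + δ)_D) / (s_F/(n + g + δ)_F) ]^0.3514.
s_D/(n + g + δ)_D = 0.15/0.139 = 1.0791; s_F/(n + g + δ)_F = 0.32/0.139 = 2.3022.
Ratio = (1.0791/2.3022)^0.3514 = 0.4687^0.3514 ≈ 0.7662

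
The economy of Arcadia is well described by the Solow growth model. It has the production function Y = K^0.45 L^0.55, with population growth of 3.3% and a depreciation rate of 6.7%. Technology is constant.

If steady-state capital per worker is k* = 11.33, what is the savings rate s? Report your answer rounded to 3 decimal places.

Steady state requires s·f(k) = (n + δ)·k, i.e. s·k^α = (n + δ)·k.
So s / (n + δ) = (k*)^(1−α) = 11.33^0.55 = 3.8004.
Therefore s = 3.8004 × (n + δ) = 3.8004 × 0.100 = 0.3800.

s ≈ 0.380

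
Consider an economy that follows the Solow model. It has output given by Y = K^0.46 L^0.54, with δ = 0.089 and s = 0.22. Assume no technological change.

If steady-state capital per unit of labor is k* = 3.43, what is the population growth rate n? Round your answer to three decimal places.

n ≈ 0.024

Steady state requires s·f(k) = (n + δ)·k, i.e. s·k^α = (n + δ)·k.
So s / (n + δ) = (k*)^(1−α) = 3.43^0.54 = 1.9456.
Therefore n + δ = s / 1.9456 = 0.22 / 1.9456 = 0.1131, so n = 0.1131 − 0.089 = 0.0241.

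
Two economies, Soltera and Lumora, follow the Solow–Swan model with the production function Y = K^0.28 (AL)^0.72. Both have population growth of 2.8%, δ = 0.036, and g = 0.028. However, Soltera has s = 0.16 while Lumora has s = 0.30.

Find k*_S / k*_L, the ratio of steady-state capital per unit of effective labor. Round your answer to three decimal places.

k*_S / k*_L ≈ 0.418

Steady-state k* = [s/(n + g + δ)]^(1/(1−α)), so the ratio is [ (s_S/(n + g + δ)_S) / (s_L/(n + g + δ)_L) ]^1.3889.
s_S/(n + g + δ)_S = 0.16/0.092 = 1.7391; s_L/(n + g + δ)_L = 0.30/0.092 = 3.2609.
Ratio = (1.7391/3.2609)^1.3889 = 0.5333^1.3889 ≈ 0.4176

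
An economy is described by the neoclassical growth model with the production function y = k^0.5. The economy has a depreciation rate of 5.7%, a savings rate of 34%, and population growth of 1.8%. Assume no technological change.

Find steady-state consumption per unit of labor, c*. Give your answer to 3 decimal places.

c* ≈ 2.992

Steady state requires s·f(k) = (n + δ)·k, i.e. s·k^α = (n + δ)·k.
Rearranging, k^(1−α) = s / (n + δ).
k^0.5 = 0.34 / (0.018 + 0.057) = 0.34 / 0.075 = 4.5333
k* = 4.5333^(1/0.5) ≈ 20.5508
y* = (k*)^α = 20.5508^0.5 ≈ 4.5333
c* = (1 − s)·y* = (1 − 0.34) × 4.5333 ≈ 2.9920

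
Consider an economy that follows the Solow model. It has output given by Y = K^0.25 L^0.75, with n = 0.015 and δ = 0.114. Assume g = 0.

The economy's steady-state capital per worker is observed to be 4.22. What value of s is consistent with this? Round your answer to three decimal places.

Steady state requires s·f(k) = (n + δ)·k, i.e. s·k^α = (n + δ)·k.
So s / (n + δ) = (k*)^(1−α) = 4.22^0.75 = 2.9443.
Therefore s = 2.9443 × (n + δ) = 2.9443 × 0.129 = 0.3798.

s ≈ 0.380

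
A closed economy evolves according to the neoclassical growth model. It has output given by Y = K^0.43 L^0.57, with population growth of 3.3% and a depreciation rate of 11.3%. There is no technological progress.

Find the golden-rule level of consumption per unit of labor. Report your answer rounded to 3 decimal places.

At the golden rule, f'(k) = n + δ, so α·k^(α−1) = n + δ and k_gold = (α/(n + δ))^(1/(1−α)).
k_gold = (0.43/0.146)^(1/0.57) = 2.9452^1.7544 ≈ 6.6530
c_gold = f(k_gold) − (n + δ)·k_gold = 2.2589 − 0.146×6.6530 ≈ 1.2876

c_gold ≈ 1.288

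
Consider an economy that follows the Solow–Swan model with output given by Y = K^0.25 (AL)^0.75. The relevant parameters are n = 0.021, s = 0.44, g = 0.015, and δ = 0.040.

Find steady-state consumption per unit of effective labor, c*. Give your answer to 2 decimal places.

At the steady state, Δk = 0, so s·k^α = (n + g + δ)·k.
Dividing both sides by k: k^(1−α) = s / (n + g + δ).
k^0.75 = 0.44 / (0.021 + 0.015 + 0.040) = 0.44 / 0.076 = 5.7895
k* = 5.7895^(1/0.75) ≈ 10.3957
y* = (k*)^α = 10.3957^0.25 ≈ 1.7956
c* = (1 − s)·y* = (1 − 0.44) × 1.7956 ≈ 1.0055

c* = 1.01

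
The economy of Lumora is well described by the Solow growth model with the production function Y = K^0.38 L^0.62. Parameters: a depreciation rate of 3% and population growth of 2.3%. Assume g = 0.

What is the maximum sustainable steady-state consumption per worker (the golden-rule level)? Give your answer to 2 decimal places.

c_gold ≈ 2.07

At the golden rule, f'(k) = n + δ, so α·k^(α−1) = n + δ and k_gold = (α/(n + δ))^(1/(1−α)).
k_gold = (0.38/0.053)^(1/0.62) = 7.1698^1.6129 ≈ 23.9799
c_gold = f(k_gold) − (n + δ)·k_gold = 3.3446 − 0.053×23.9799 ≈ 2.0737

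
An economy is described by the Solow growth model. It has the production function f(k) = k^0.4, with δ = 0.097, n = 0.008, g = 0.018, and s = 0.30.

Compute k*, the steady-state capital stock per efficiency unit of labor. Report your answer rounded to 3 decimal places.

k* = 4.419

Steady state requires s·f(k) = (n + g + δ)·k, i.e. s·k^α = (n + g + δ)·k.
Rearranging, k^(1−α) = s / (n + g + δ).
k^0.6 = 0.30 / (0.008 + 0.018 + 0.097) = 0.30 / 0.123 = 2.4390
k* = 2.4390^(1/0.6) ≈ 4.4193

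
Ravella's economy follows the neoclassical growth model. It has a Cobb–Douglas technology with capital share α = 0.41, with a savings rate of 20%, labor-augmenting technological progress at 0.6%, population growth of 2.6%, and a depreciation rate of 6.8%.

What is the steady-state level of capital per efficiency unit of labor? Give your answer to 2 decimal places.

k* ≈ 3.24

In steady state, investment equals break-even investment: s·k^α = (n + g + δ)·k.
Dividing both sides by k: k^(1−α) = s / (n + g + δ).
k^0.59 = 0.20 / (0.026 + 0.006 + 0.068) = 0.20 / 0.100 = 2.0000
k* = 2.0000^(1/0.59) ≈ 3.2376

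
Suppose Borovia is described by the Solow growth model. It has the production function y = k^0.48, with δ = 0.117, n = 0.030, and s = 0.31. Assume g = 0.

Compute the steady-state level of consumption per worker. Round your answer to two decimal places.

At the steady state, Δk = 0, so s·k^α = (n + δ)·k.
Dividing both sides by k: k^(1−α) = s / (n + δ).
k^0.52 = 0.31 / (0.030 + 0.117) = 0.31 / 0.147 = 2.1088
k* = 2.1088^(1/0.52) ≈ 4.1990
y* = (k*)^α = 4.1990^0.48 ≈ 1.9912
c* = (1 − s)·y* = (1 − 0.31) × 1.9912 ≈ 1.3739

c* = 1.37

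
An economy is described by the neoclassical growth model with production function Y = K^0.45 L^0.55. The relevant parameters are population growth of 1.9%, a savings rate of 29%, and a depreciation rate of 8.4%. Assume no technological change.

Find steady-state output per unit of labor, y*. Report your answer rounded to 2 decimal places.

Steady state requires s·f(k) = (n + δ)·k, i.e. s·k^α = (n + δ)·k.
Rearranging, k^(1−α) = s / (n + δ).
k^0.55 = 0.29 / (0.019 + 0.084) = 0.29 / 0.103 = 2.8155
k* = 2.8155^(1/0.55) ≈ 6.5671
y* = (k*)^α = 6.5671^0.45 ≈ 2.3325

y* ≈ 2.33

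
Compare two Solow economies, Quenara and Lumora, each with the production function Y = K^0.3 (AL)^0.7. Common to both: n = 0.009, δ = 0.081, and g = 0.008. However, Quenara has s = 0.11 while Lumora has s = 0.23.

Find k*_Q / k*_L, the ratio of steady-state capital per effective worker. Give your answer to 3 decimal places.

Steady-state k* = [s/(n + g + δ)]^(1/(1−α)), so the ratio is [ (s_Q/(n + g + δ)_Q) / (s_L/(n + g + δ)_L) ]^1.4286.
s_Q/(n + g + δ)_Q = 0.11/0.098 = 1.1224; s_L/(n + g + δ)_L = 0.23/0.098 = 2.3469.
Ratio = (1.1224/2.3469)^1.4286 = 0.4782^1.4286 ≈ 0.3486

k*_Q / k*_L ≈ 0.349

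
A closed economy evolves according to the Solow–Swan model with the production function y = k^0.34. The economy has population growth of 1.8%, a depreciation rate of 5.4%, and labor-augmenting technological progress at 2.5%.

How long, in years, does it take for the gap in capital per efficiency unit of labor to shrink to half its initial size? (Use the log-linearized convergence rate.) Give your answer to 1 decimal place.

Near the steady state the convergence rate is λ = (1 − α)(n + g + δ).
λ = (1 − 0.34) × 0.097 = 0.66 × 0.097 = 0.06402
Half-life = ln 2 / λ = 0.6931 / 0.06402 ≈ 10.83 years

t_½ ≈ 10.8 years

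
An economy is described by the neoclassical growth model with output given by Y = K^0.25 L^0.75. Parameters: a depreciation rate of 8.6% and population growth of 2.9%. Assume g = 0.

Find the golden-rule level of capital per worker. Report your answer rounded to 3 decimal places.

k_gold ≈ 2.816

The golden rule sets f'(k) = n + δ, i.e. α·k^(α−1) = n + δ.
So k^(1−α) = α / (n + δ) = 0.25 / 0.115 = 2.1739.
k_gold = 2.1739^(1/0.75) ≈ 2.8161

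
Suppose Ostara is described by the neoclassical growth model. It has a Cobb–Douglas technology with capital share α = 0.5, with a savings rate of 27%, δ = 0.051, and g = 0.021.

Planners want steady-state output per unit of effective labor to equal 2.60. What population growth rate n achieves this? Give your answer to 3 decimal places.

Steady state requires s·f(k) = (n + g + δ)·k, i.e. s·k^α = (n + g + δ)·k.
Since y* = [s/(n + g + δ)]^(α/(1−α)), we have s/(n + g + δ) = (y*)^((1−α)/α) = 2.60^1 = 2.6000.
Therefore n + g + δ = s / 2.6000 = 0.27 / 2.6000 = 0.1038, so n = 0.1038 − 0.072 = 0.0318.

n ≈ 0.032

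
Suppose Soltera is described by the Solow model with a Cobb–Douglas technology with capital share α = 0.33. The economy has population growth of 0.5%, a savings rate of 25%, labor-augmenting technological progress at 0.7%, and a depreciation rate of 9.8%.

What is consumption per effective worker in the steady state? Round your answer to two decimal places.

In steady state, investment equals break-even investment: s·k^α = (n + g + δ)·k.
Rearranging, k^(1−α) = s / (n + g + δ).
k^0.67 = 0.25 / (0.005 + 0.007 + 0.098) = 0.25 / 0.110 = 2.2727
k* = 2.2727^(1/0.67) ≈ 3.4053
y* = (k*)^α = 3.4053^0.33 ≈ 1.4983
c* = (1 − s)·y* = (1 − 0.25) × 1.4983 ≈ 1.1237

c* ≈ 1.12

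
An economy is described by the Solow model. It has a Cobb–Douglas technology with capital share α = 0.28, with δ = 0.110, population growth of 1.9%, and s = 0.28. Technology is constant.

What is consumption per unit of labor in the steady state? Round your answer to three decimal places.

c* = 0.973

Steady state requires s·f(k) = (n + δ)·k, i.e. s·k^α = (n + δ)·k.
Rearranging, k^(1−α) = s / (n + δ).
k^0.72 = 0.28 / (0.019 + 0.110) = 0.28 / 0.129 = 2.1705
k* = 2.1705^(1/0.72) ≈ 2.9339
y* = (k*)^α = 2.9339^0.28 ≈ 1.3517
c* = (1 − s)·y* = (1 − 0.28) × 1.3517 ≈ 0.9732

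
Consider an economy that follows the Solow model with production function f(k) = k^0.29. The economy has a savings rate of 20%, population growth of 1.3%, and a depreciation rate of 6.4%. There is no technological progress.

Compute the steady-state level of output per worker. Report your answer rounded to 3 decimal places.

At the steady state, Δk = 0, so s·k^α = (n + δ)·k.
Dividing both sides by k: k^(1−α) = s / (n + δ).
k^0.71 = 0.20 / (0.013 + 0.064) = 0.20 / 0.077 = 2.5974
k* = 2.5974^(1/0.71) ≈ 3.8358
y* = (k*)^α = 3.8358^0.29 ≈ 1.4768

y* ≈ 1.477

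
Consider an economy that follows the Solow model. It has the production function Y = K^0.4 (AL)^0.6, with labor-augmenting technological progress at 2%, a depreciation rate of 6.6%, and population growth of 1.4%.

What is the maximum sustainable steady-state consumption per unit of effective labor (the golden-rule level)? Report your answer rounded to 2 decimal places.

At the golden rule, f'(k) = n + g + δ, so α·k^(α−1) = n + g + δ and k_gold = (α/(n + g + δ))^(1/(1−α)).
k_gold = (0.4/0.100)^(1/0.6) = 4.0000^1.6667 ≈ 10.0798
c_gold = f(k_gold) − (n + g + δ)·k_gold = 2.5199 − 0.100×10.0798 ≈ 1.5119

c_gold ≈ 1.51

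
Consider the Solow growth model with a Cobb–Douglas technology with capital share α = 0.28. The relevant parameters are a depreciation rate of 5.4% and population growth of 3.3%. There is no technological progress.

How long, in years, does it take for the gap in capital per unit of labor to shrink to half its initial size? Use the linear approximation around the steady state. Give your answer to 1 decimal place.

Near the steady state the convergence rate is λ = (1 − α)(n + δ).
λ = (1 − 0.28) × 0.087 = 0.72 × 0.087 = 0.06264
Half-life = ln 2 / λ = 0.6931 / 0.06264 ≈ 11.06 years

t_½ ≈ 11.1 years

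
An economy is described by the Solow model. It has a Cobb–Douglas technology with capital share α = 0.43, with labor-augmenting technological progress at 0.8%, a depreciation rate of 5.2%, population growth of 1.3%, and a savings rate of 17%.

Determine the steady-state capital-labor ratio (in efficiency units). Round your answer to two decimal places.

At the steady state, Δk = 0, so s·k^α = (n + g + δ)·k.
Rearranging, k^(1−α) = s / (n + g + δ).
k^0.57 = 0.17 / (0.013 + 0.008 + 0.052) = 0.17 / 0.073 = 2.3288
k* = 2.3288^(1/0.57) ≈ 4.4065

k* ≈ 4.41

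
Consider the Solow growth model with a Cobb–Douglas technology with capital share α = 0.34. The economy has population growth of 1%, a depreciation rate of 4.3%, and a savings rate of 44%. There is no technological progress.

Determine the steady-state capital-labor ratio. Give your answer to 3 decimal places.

At the steady state, Δk = 0, so s·k^α = (n + δ)·k.
Rearranging, k^(1−α) = s / (n + δ).
k^0.66 = 0.44 / (0.010 + 0.043) = 0.44 / 0.053 = 8.3019
k* = 8.3019^(1/0.66) ≈ 24.6998

k* = 24.700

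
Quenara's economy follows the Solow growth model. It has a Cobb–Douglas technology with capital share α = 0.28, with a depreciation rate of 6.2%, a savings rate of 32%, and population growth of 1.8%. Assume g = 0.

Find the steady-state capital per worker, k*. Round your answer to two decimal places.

In steady state, investment equals break-even investment: s·k^α = (n + δ)·k.
Dividing both sides by k: k^(1−α) = s / (n + δ).
k^0.72 = 0.32 / (0.018 + 0.062) = 0.32 / 0.080 = 4.0000
k* = 4.0000^(1/0.72) ≈ 6.8580

k* = 6.86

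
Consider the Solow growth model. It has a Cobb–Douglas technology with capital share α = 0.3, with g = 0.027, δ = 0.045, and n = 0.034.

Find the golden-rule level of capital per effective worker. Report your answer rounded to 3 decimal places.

k_gold ≈ 4.420

The golden rule sets f'(k) = n + g + δ, i.e. α·k^(α−1) = n + g + δ.
So k^(1−α) = α / (n + g + δ) = 0.3 / 0.106 = 2.8302.
k_gold = 2.8302^(1/0.7) ≈ 4.4203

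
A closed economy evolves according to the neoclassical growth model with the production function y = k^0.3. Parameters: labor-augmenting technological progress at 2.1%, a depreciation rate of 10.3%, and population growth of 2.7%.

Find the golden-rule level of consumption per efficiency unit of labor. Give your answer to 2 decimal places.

At the golden rule, f'(k) = n + g + δ, so α·k^(α−1) = n + g + δ and k_gold = (α/(n + g + δ))^(1/(1−α)).
k_gold = (0.3/0.151)^(1/0.7) = 1.9868^1.4286 ≈ 2.6665
c_gold = f(k_gold) − (n + g + δ)·k_gold = 1.3421 − 0.151×2.6665 ≈ 0.9395

c_gold ≈ 0.94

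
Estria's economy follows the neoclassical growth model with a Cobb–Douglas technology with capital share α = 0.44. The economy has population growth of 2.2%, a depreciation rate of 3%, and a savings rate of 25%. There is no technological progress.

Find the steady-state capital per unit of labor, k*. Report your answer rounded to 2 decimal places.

Steady state requires s·f(k) = (n + δ)·k, i.e. s·k^α = (n + δ)·k.
Dividing both sides by k: k^(1−α) = s / (n + δ).
k^0.56 = 0.25 / (0.022 + 0.030) = 0.25 / 0.052 = 4.8077
k* = 4.8077^(1/0.56) ≈ 16.5099

k* ≈ 16.51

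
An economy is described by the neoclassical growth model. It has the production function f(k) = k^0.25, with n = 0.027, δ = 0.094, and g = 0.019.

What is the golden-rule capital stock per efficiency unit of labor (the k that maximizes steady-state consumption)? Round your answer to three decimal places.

The golden rule sets f'(k) = n + g + δ, i.e. α·k^(α−1) = n + g + δ.
So k^(1−α) = α / (n + g + δ) = 0.25 / 0.140 = 1.7857.
k_gold = 1.7857^(1/0.75) ≈ 2.1664

k_gold ≈ 2.166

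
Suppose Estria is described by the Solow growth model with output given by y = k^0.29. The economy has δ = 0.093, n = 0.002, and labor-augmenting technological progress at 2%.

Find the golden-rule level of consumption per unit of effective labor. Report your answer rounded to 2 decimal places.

c_gold ≈ 1.04

At the golden rule, f'(k) = n + g + δ, so α·k^(α−1) = n + g + δ and k_gold = (α/(n + g + δ))^(1/(1−α)).
k_gold = (0.29/0.115)^(1/0.71) = 2.5217^1.4085 ≈ 3.6795
c_gold = f(k_gold) − (n + g + δ)·k_gold = 1.4591 − 0.115×3.6795 ≈ 1.0360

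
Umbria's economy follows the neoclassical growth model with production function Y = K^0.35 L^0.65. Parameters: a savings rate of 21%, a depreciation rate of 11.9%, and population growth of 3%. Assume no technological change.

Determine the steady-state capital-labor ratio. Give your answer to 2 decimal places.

Steady state requires s·f(k) = (n + δ)·k, i.e. s·k^α = (n + δ)·k.
Rearranging, k^(1−α) = s / (n + δ).
k^0.65 = 0.21 / (0.030 + 0.119) = 0.21 / 0.149 = 1.4094
k* = 1.4094^(1/0.65) ≈ 1.6954

k* ≈ 1.70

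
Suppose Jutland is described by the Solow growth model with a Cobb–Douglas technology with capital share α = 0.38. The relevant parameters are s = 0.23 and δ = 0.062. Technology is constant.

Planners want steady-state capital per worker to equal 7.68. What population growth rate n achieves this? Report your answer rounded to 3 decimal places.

At the steady state, Δk = 0, so s·k^α = (n + δ)·k.
So s / (n + δ) = (k*)^(1−α) = 7.68^0.62 = 3.5394.
Therefore n + δ = s / 3.5394 = 0.23 / 3.5394 = 0.0650, so n = 0.0650 − 0.062 = 0.0030.

n ≈ 0.003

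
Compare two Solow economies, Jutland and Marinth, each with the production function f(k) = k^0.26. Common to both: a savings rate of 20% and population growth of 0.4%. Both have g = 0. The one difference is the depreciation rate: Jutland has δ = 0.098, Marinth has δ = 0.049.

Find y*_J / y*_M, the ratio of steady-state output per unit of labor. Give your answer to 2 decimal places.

y*_J / y*_M ≈ 0.79

Steady-state y* = [s/(n + δ)]^(α/(1−α)), so the ratio is [ (s_J/(n + δ)_J) / (s_M/(n + δ)_M) ]^0.3514.
s_J/(n + δ)_J = 0.20/0.102 = 1.9608; s_M/(n + δ)_M = 0.20/0.053 = 3.7736.
Ratio = (1.9608/3.7736)^0.3514 = 0.5196^0.3514 ≈ 0.7945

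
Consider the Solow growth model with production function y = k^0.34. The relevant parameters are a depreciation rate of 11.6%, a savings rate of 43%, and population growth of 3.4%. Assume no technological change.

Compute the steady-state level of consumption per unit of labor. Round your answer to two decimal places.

c* ≈ 0.98

In steady state, investment equals break-even investment: s·k^α = (n + δ)·k.
Dividing both sides by k: k^(1−α) = s / (n + δ).
k^0.66 = 0.43 / (0.034 + 0.116) = 0.43 / 0.150 = 2.8667
k* = 2.8667^(1/0.66) ≈ 4.9318
y* = (k*)^α = 4.9318^0.34 ≈ 1.7204
c* = (1 − s)·y* = (1 − 0.43) × 1.7204 ≈ 0.9806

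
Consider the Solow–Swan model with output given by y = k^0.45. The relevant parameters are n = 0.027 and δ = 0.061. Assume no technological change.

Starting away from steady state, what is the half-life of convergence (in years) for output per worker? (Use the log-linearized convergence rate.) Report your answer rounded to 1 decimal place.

t_½ ≈ 14.3 years

Near the steady state the convergence rate is λ = (1 − α)(n + δ).
λ = (1 − 0.45) × 0.088 = 0.55 × 0.088 = 0.0484
Half-life = ln 2 / λ = 0.6931 / 0.0484 ≈ 14.32 years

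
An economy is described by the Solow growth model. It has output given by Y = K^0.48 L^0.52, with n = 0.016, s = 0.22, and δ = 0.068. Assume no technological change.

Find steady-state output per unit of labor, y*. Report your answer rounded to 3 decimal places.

y* = 2.432

At the steady state, Δk = 0, so s·k^α = (n + δ)·k.
Rearranging, k^(1−α) = s / (n + δ).
k^0.52 = 0.22 / (0.016 + 0.068) = 0.22 / 0.084 = 2.6190
k* = 2.6190^(1/0.52) ≈ 6.3695
y* = (k*)^α = 6.3695^0.48 ≈ 2.4320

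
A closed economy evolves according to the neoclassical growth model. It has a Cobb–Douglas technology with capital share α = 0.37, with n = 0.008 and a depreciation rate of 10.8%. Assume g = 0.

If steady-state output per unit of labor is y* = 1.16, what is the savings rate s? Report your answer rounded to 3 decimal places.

s ≈ 0.149

At the steady state, Δk = 0, so s·k^α = (n + δ)·k.
Since y* = [s/(n + δ)]^(α/(1−α)), we have s/(n + δ) = (y*)^((1−α)/α) = 1.16^1.7027 = 1.2875.
Therefore s = 1.2875 × (n + δ) = 1.2875 × 0.116 = 0.1494.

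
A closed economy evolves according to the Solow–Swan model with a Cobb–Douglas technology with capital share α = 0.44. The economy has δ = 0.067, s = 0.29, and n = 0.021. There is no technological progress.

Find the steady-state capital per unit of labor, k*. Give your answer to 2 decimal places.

In steady state, investment equals break-even investment: s·k^α = (n + δ)·k.
Dividing both sides by k: k^(1−α) = s / (n + δ).
k^0.56 = 0.29 / (0.021 + 0.067) = 0.29 / 0.088 = 3.2955
k* = 3.2955^(1/0.56) ≈ 8.4112

k* = 8.41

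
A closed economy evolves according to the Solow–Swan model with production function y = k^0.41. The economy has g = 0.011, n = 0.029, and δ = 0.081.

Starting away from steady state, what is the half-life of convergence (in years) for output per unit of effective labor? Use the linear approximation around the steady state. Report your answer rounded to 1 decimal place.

about 9.7 years

Near the steady state the convergence rate is λ = (1 − α)(n + g + δ).
λ = (1 − 0.41) × 0.121 = 0.59 × 0.121 = 0.07139
Half-life = ln 2 / λ = 0.6931 / 0.07139 ≈ 9.71 years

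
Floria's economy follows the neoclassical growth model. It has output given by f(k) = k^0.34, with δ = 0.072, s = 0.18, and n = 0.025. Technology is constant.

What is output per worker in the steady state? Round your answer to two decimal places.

y* ≈ 1.38

Steady state requires s·f(k) = (n + δ)·k, i.e. s·k^α = (n + δ)·k.
Dividing both sides by k: k^(1−α) = s / (n + δ).
k^0.66 = 0.18 / (0.025 + 0.072) = 0.18 / 0.097 = 1.8557
k* = 1.8557^(1/0.66) ≈ 2.5517
y* = (k*)^α = 2.5517^0.34 ≈ 1.3751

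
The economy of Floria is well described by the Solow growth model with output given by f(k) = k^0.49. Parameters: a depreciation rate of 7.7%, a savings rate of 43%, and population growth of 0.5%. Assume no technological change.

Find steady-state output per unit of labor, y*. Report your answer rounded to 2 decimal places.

y* ≈ 4.91

Steady state requires s·f(k) = (n + δ)·k, i.e. s·k^α = (n + δ)·k.
Rearranging, k^(1−α) = s / (n + δ).
k^0.51 = 0.43 / (0.005 + 0.077) = 0.43 / 0.082 = 5.2439
k* = 5.2439^(1/0.51) ≈ 25.7684
y* = (k*)^α = 25.7684^0.49 ≈ 4.9140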